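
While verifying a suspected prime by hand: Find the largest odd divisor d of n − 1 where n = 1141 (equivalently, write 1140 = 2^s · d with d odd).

Halving: 1140 → 570 → 285; 285 is odd.
So 1140 = 2^2 · 285.

285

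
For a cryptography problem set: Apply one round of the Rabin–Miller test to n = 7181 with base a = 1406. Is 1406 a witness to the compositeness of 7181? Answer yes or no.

yes

n − 1 = 7180 = 2^2 · 1795, so s = 2 and d = 1795.
By repeated squaring, 1406^1795 ≡ 3167 (mod 7181).
x_0 = 1406^1795 mod 7181 = 3167.
x_0 is neither 1 nor 7180, so continue squaring.
x_1 = 3167^2 mod 7181 = 5213.
Reached i = s−1 = 1 without hitting −1: 1406 is a Miller–Rabin witness and 7181 is composite.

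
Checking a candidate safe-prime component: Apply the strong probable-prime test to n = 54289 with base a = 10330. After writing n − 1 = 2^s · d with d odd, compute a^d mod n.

21805

n − 1 = 54288 = 2^4 · 3393, so s = 4 and d = 3393.
10330^3393 mod 54289 = 21805.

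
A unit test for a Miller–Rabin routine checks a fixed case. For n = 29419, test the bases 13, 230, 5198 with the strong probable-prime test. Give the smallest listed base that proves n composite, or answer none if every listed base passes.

n − 1 = 29418 = 2^1 · 14709, so s = 1 and d = 14709.
Base 13: x_0 = 13^14709 mod 29419 = 3315. x_0 ∉ {1, 29418} and s = 1, so 13 is a Miller–Rabin witness and 29419 is composite.
Base 230: x_0 = 230^14709 mod 29419 = 21295. x_0 ∉ {1, 29418} and s = 1, so 230 is a Miller–Rabin witness and 29419 is composite.
Base 5198: x_0 = 5198^14709 mod 29419 = 3921. x_0 ∉ {1, 29418} and s = 1, so 5198 is a Miller–Rabin witness and 29419 is composite.
The smallest witness among the given bases is 13.

13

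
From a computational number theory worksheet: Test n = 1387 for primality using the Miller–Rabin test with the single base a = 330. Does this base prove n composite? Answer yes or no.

n − 1 = 1386 = 2^1 · 693, so s = 1 and d = 693.
Repeated squaring mod 1387: 330^1 ≡ 330, 330^2 ≡ 714, 330^4 ≡ 767, 330^8 ≡ 201, 330^16 ≡ 178, 330^32 ≡ 1170, 330^64 ≡ 1318, 330^128 ≡ 600, 330^256 ≡ 767, 330^512 ≡ 201.
693 = 512 + 128 + 32 + 16 + 4 + 1, so 330^693 ≡ 201·600·1170·178·767·330 ≡ 1141 (mod 1387).
x_0 = 330^693 mod 1387 = 1141.
x_0 ∉ {1, 1386} and s = 1, so 330 is a Miller–Rabin witness and 1387 is composite.

yes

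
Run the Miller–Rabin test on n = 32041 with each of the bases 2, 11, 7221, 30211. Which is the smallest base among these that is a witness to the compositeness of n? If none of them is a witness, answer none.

2

n − 1 = 32040 = 2^3 · 4005, so s = 3 and d = 4005.
Base 2: x_0 = 2^4005 mod 32041 = 22911. x_0 is neither 1 nor 32040, so continue squaring. x_1 = 22911^2 mod 32041 = 18259. x_2 = 18259^2 mod 32041 = 4476. Reached i = s−1 = 2 without hitting −1: 2 is a Miller–Rabin witness and 32041 is composite.
Base 11: x_0 = 11^4005 mod 32041 = 13066. x_0 is neither 1 nor 32040, so continue squaring. x_1 = 13066^2 mod 32041 = 5908. x_2 = 5908^2 mod 32041 = 11815. Reached i = s−1 = 2 without hitting −1: 11 is a Miller–Rabin witness and 32041 is composite.
Base 7221: x_0 = 7221^4005 mod 32041 = 14500. x_0 is neither 1 nor 32040, so continue squaring. x_1 = 14500^2 mod 32041 = 28999. x_2 = 28999^2 mod 32041 = 25956. Reached i = s−1 = 2 without hitting −1: 7221 is a Miller–Rabin witness and 32041 is composite.
Base 30211: x_0 = 30211^4005 mod 32041 = 3939. x_0 is neither 1 nor 32040, so continue squaring. x_1 = 3939^2 mod 32041 = 7877. x_2 = 7877^2 mod 32041 = 15753. Reached i = s−1 = 2 without hitting −1: 30211 is a Miller–Rabin witness and 32041 is composite.
The smallest witness among the given bases is 2.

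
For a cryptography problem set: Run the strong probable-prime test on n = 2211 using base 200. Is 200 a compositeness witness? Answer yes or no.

no

n − 1 = 2210 = 2^1 · 1105, so s = 1 and d = 1105.
x_0 = 200^1105 mod 2211 = 2210.
x_0 = 2210 ≡ −1, so 200 is not a witness.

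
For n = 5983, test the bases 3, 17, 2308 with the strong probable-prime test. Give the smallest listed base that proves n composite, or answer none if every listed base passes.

3

n − 1 = 5982 = 2^1 · 2991, so s = 1 and d = 2991.
Base 3: x_0 = 3^2991 mod 5983 = 5533. x_0 ∉ {1, 5982} and s = 1, so 3 is a Miller–Rabin witness and 5983 is composite.
Base 17: x_0 = 17^2991 mod 5983 = 457. x_0 ∉ {1, 5982} and s = 1, so 17 is a Miller–Rabin witness and 5983 is composite.
Base 2308: x_0 = 2308^2991 mod 5983 = 1713. x_0 ∉ {1, 5982} and s = 1, so 2308 is a Miller–Rabin witness and 5983 is composite.
The smallest witness among the given bases is 3.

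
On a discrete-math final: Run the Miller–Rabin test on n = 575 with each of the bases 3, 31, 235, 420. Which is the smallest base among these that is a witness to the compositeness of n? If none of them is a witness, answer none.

3

n − 1 = 574 = 2^1 · 287, so s = 1 and d = 287.
Base 3: x_0 = 3^287 mod 575 = 187. x_0 ∉ {1, 574} and s = 1, so 3 is a Miller–Rabin witness and 575 is composite.
Base 31: x_0 = 31^287 mod 575 = 261. x_0 ∉ {1, 574} and s = 1, so 31 is a Miller–Rabin witness and 575 is composite.
Base 235: x_0 = 235^287 mod 575 = 350. x_0 ∉ {1, 574} and s = 1, so 235 is a Miller–Rabin witness and 575 is composite.
Base 420: x_0 = 420^287 mod 575 = 75. x_0 ∉ {1, 574} and s = 1, so 420 is a Miller–Rabin witness and 575 is composite.
The smallest witness among the given bases is 3.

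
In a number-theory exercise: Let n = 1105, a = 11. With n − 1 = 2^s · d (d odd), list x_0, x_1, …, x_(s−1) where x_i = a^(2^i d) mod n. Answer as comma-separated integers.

996, 831, 1041, 781

n − 1 = 1104 = 2^4 · 69, so s = 4 and d = 69.
x_0 = 11^69 mod 1105 = 996.
x_1 = 996^2 mod 1105 = 831.
x_2 = 831^2 mod 1105 = 1041.
x_3 = 1041^2 mod 1105 = 781.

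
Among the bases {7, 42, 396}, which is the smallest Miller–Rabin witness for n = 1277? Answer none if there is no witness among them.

n − 1 = 1276 = 2^2 · 319, so s = 2 and d = 319.
Base 7: x_0 = 7^319 mod 1277 = 113. x_0 is neither 1 nor 1276, so continue squaring. x_1 = 113^2 mod 1277 = 1276. x_1 ≡ −1, so 7 is not a witness.
Base 42: x_0 = 42^319 mod 1277 = 1164. x_0 is neither 1 nor 1276, so continue squaring. x_1 = 1164^2 mod 1277 = 1276. x_1 ≡ −1, so 42 is not a witness.
Base 396: x_0 = 396^319 mod 1277 = 1. x_0 = 1, so 396 is not a witness.
No listed base is a witness for 1277.

none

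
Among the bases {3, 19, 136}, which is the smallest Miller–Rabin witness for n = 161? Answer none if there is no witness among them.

3

n − 1 = 160 = 2^5 · 5, so s = 5 and d = 5.
Base 3: x_0 = 3^5 mod 161 = 82. x_0 is neither 1 nor 160, so continue squaring. x_1 = 82^2 mod 161 = 123. x_2 = 123^2 mod 161 = 156. x_3 = 156^2 mod 161 = 25. x_4 = 25^2 mod 161 = 142. Reached i = s−1 = 4 without hitting −1: 3 is a Miller–Rabin witness and 161 is composite.
Base 19: x_0 = 19^5 mod 161 = 80. x_0 is neither 1 nor 160, so continue squaring. x_1 = 80^2 mod 161 = 121. x_2 = 121^2 mod 161 = 151. x_3 = 151^2 mod 161 = 100. x_4 = 100^2 mod 161 = 18. Reached i = s−1 = 4 without hitting −1: 19 is a Miller–Rabin witness and 161 is composite.
Base 136: x_0 = 136^5 mod 161 = 152. x_0 is neither 1 nor 160, so continue squaring. x_1 = 152^2 mod 161 = 81. x_2 = 81^2 mod 161 = 121. x_3 = 121^2 mod 161 = 151. x_4 = 151^2 mod 161 = 100. Reached i = s−1 = 4 without hitting −1: 136 is a Miller–Rabin witness and 161 is composite.
The smallest witness among the given bases is 3.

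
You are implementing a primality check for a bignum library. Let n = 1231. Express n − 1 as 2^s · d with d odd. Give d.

615

Halving: 1230 → 615; 615 is odd.
So 1230 = 2^1 · 615.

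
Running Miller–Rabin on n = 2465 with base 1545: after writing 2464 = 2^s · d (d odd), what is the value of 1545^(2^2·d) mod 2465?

n − 1 = 2464 = 2^5 · 77, so s = 5 and d = 77.
x_0 = 1545^77 mod 2465 = 70.
x_1 = 70^2 mod 2465 = 2435.
x_2 = 2435^2 mod 2465 = 900.

900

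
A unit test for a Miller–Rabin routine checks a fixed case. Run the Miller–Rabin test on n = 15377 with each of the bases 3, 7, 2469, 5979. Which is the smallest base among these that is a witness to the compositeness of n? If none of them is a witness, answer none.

n − 1 = 15376 = 2^4 · 961, so s = 4 and d = 961.
Base 3: x_0 = 3^961 mod 15377 = 359. x_0 is neither 1 nor 15376, so continue squaring. x_1 = 359^2 mod 15377 = 5865. x_2 = 5865^2 mod 15377 = 15253. x_3 = 15253^2 mod 15377 = 15376. x_3 ≡ −1, so 3 is not a witness.
Base 7: x_0 = 7^961 mod 15377 = 15120. x_0 is neither 1 nor 15376, so continue squaring. x_1 = 15120^2 mod 15377 = 4541. x_2 = 4541^2 mod 15377 = 124. x_3 = 124^2 mod 15377 = 15376. x_3 ≡ −1, so 7 is not a witness.
Base 2469: x_0 = 2469^961 mod 15377 = 1615. x_0 is neither 1 nor 15376, so continue squaring. x_1 = 1615^2 mod 15377 = 9512. x_2 = 9512^2 mod 15377 = 15253. x_3 = 15253^2 mod 15377 = 15376. x_3 ≡ −1, so 2469 is not a witness.
Base 5979: x_0 = 5979^961 mod 15377 = 10836. x_0 is neither 1 nor 15376, so continue squaring. x_1 = 10836^2 mod 15377 = 124. x_2 = 124^2 mod 15377 = 15376. x_2 ≡ −1, so 5979 is not a witness.
No listed base is a witness for 15377.

none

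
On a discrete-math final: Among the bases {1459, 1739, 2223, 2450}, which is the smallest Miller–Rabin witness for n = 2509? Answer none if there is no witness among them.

1739

n − 1 = 2508 = 2^2 · 627, so s = 2 and d = 627.
Base 1459: x_0 = 1459^627 mod 2509 = 1. x_0 = 1, so 1459 is not a witness.
Base 1739: x_0 = 1739^627 mod 2509 = 571. x_0 is neither 1 nor 2508, so continue squaring. x_1 = 571^2 mod 2509 = 2380. Reached i = s−1 = 1 without hitting −1: 1739 is a Miller–Rabin witness and 2509 is composite.
Base 2223: x_0 = 2223^627 mod 2509 = 2249. x_0 is neither 1 nor 2508, so continue squaring. x_1 = 2249^2 mod 2509 = 2366. Reached i = s−1 = 1 without hitting −1: 2223 is a Miller–Rabin witness and 2509 is composite.
Base 2450: x_0 = 2450^627 mod 2509 = 359. x_0 is neither 1 nor 2508, so continue squaring. x_1 = 359^2 mod 2509 = 922. Reached i = s−1 = 1 without hitting −1: 2450 is a Miller–Rabin witness and 2509 is composite.
The smallest witness among the given bases is 1739.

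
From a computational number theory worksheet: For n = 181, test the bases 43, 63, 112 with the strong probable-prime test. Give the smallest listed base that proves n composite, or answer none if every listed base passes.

none

n − 1 = 180 = 2^2 · 45, so s = 2 and d = 45.
Base 43: x_0 = 43^45 mod 181 = 1. x_0 = 1, so 43 is not a witness.
Base 63: x_0 = 63^45 mod 181 = 19. x_0 is neither 1 nor 180, so continue squaring. x_1 = 19^2 mod 181 = 180. x_1 ≡ −1, so 63 is not a witness.
Base 112: x_0 = 112^45 mod 181 = 19. x_0 is neither 1 nor 180, so continue squaring. x_1 = 19^2 mod 181 = 180. x_1 ≡ −1, so 112 is not a witness.
No listed base is a witness for 181.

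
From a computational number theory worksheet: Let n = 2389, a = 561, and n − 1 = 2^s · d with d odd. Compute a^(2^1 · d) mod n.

n − 1 = 2388 = 2^2 · 597, so s = 2 and d = 597.
x_0 = 561^597 mod 2389 = 2104.
x_1 = 2104^2 mod 2389 = 2388.

2388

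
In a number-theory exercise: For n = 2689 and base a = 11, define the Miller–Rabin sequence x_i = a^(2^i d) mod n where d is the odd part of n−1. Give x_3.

n − 1 = 2688 = 2^7 · 21, so s = 7 and d = 21.
x_0 = 11^21 mod 2689 = 961.
x_1 = 961^2 mod 2689 = 1194.
x_2 = 1194^2 mod 2689 = 466.
x_3 = 466^2 mod 2689 = 2036.

2036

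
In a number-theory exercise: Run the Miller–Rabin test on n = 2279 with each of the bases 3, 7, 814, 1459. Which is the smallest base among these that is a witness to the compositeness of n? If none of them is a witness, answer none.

3

n − 1 = 2278 = 2^1 · 1139, so s = 1 and d = 1139.
Base 3: x_0 = 3^1139 mod 2279 = 1920. x_0 ∉ {1, 2278} and s = 1, so 3 is a Miller–Rabin witness and 2279 is composite.
Base 7: x_0 = 7^1139 mod 2279 = 1069. x_0 ∉ {1, 2278} and s = 1, so 7 is a Miller–Rabin witness and 2279 is composite.
Base 814: x_0 = 814^1139 mod 2279 = 1305. x_0 ∉ {1, 2278} and s = 1, so 814 is a Miller–Rabin witness and 2279 is composite.
Base 1459: x_0 = 1459^1139 mod 2279 = 1391. x_0 ∉ {1, 2278} and s = 1, so 1459 is a Miller–Rabin witness and 2279 is composite.
The smallest witness among the given bases is 3.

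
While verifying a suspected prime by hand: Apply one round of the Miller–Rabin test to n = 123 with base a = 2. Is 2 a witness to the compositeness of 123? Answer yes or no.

n − 1 = 122 = 2^1 · 61, so s = 1 and d = 61.
Repeated squaring mod 123: 2^1 ≡ 2, 2^2 ≡ 4, 2^4 ≡ 16, 2^8 ≡ 10, 2^16 ≡ 100, 2^32 ≡ 37.
61 = 32 + 16 + 8 + 4 + 1, so 2^61 ≡ 37·100·10·16·2 ≡ 2 (mod 123).
x_0 = 2^61 mod 123 = 2.
x_0 ∉ {1, 122} and s = 1, so 2 is a Miller–Rabin witness and 123 is composite.

yes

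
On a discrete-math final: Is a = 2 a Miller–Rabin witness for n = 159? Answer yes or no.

n − 1 = 158 = 2^1 · 79, so s = 1 and d = 79.
x_0 = 2^79 mod 159 = 104.
x_0 ∉ {1, 158} and s = 1, so 2 is a Miller–Rabin witness and 159 is composite.

yes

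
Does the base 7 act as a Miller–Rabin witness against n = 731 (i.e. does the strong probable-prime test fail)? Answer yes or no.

n − 1 = 730 = 2^1 · 365, so s = 1 and d = 365.
x_0 = 7^365 mod 731 = 295.
x_0 ∉ {1, 730} and s = 1, so 7 is a Miller–Rabin witness and 731 is composite.

yes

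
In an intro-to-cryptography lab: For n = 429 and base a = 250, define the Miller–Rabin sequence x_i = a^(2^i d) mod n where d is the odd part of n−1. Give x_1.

n − 1 = 428 = 2^2 · 107, so s = 2 and d = 107.
x_0 = 250^107 mod 429 = 178.
x_1 = 178^2 mod 429 = 367.

367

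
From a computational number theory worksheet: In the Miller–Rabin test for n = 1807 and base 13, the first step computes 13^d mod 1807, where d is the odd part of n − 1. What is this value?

312

n − 1 = 1806 = 2^1 · 903, so s = 1 and d = 903.
By repeated squaring, 13^903 ≡ 312 (mod 1807).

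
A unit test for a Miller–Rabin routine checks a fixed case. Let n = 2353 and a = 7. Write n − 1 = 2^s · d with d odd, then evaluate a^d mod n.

n − 1 = 2352 = 2^4 · 147, so s = 4 and d = 147.
7^147 mod 2353 = 343.

343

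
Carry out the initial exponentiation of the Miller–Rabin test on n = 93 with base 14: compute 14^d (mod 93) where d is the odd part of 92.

n − 1 = 92 = 2^2 · 23, so s = 2 and d = 23.
14^23 mod 93 = 80.

80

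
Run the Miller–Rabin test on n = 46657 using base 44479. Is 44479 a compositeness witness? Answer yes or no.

yes

n − 1 = 46656 = 2^6 · 729, so s = 6 and d = 729.
Repeated squaring mod 46657: 44479^1 ≡ 44479, 44479^2 ≡ 31327, 44479^4 ≡ 44248, 44479^8 ≡ 17813, 44479^16 ≡ 35369, 44479^32 ≡ 45334, 44479^64 ≡ 24020, 44479^128 ≡ 46595, 44479^256 ≡ 3844, 44479^512 ≡ 32724.
729 = 512 + 128 + 64 + 16 + 8 + 1, so 44479^729 ≡ 32724·46595·24020·35369·17813·44479 ≡ 21910 (mod 46657).
x_0 = 44479^729 mod 46657 = 21910.
x_0 is neither 1 nor 46656, so continue squaring.
x_1 = 21910^2 mod 46657 = 40884.
x_2 = 40884^2 mod 46657 = 14431.
x_3 = 14431^2 mod 46657 = 23570.
x_4 = 23570^2 mod 46657 = 1.
x_4 = 1 but x_3 ≠ ±1, a nontrivial square root of 1 — 44479 is a witness and 46657 is composite.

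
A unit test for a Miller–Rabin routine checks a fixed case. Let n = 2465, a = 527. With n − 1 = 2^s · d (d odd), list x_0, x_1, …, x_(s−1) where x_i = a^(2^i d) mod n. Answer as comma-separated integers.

n − 1 = 2464 = 2^5 · 77, so s = 5 and d = 77.
x_0 = 527^77 mod 2465 = 782.
x_1 = 782^2 mod 2465 = 204.
x_2 = 204^2 mod 2465 = 2176.
x_3 = 2176^2 mod 2465 = 2176.
x_4 = 2176^2 mod 2465 = 2176.

782, 204, 2176, 2176, 2176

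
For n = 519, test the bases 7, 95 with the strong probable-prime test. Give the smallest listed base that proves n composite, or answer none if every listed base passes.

n − 1 = 518 = 2^1 · 259, so s = 1 and d = 259.
Base 7: x_0 = 7^259 mod 519 = 166. x_0 ∉ {1, 518} and s = 1, so 7 is a Miller–Rabin witness and 519 is composite.
Base 95: x_0 = 95^259 mod 519 = 95. x_0 ∉ {1, 518} and s = 1, so 95 is a Miller–Rabin witness and 519 is composite.
The smallest witness among the given bases is 7.

7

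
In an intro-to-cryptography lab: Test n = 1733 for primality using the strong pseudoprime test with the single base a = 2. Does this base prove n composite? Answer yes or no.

n − 1 = 1732 = 2^2 · 433, so s = 2 and d = 433.
Repeated squaring mod 1733: 2^1 ≡ 2, 2^2 ≡ 4, 2^4 ≡ 16, 2^8 ≡ 256, 2^16 ≡ 1415, 2^32 ≡ 610, 2^64 ≡ 1238, 2^128 ≡ 672, 2^256 ≡ 1004.
433 = 256 + 128 + 32 + 16 + 1, so 2^433 ≡ 1004·672·610·1415·2 ≡ 1323 (mod 1733).
x_0 = 2^433 mod 1733 = 1323.
x_0 is neither 1 nor 1732, so continue squaring.
x_1 = 1323^2 mod 1733 = 1732.
x_1 ≡ −1, so 2 is not a witness.

no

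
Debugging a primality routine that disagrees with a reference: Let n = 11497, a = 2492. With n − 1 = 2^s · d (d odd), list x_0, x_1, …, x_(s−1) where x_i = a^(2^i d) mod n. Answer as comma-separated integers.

n − 1 = 11496 = 2^3 · 1437, so s = 3 and d = 1437.
x_0 = 2492^1437 mod 11497 = 1018.
x_1 = 1018^2 mod 11497 = 1594.
x_2 = 1594^2 mod 11497 = 11496.

1018, 1594, 11496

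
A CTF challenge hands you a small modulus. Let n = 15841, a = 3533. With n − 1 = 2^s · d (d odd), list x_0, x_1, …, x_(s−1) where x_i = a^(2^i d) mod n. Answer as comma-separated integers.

n − 1 = 15840 = 2^5 · 495, so s = 5 and d = 495.
x_0 = 3533^495 mod 15841 = 8896.
x_1 = 8896^2 mod 15841 = 13021.
x_2 = 13021^2 mod 15841 = 218.
x_3 = 218^2 mod 15841 = 1.
x_4 = 1^2 mod 15841 = 1.

8896, 13021, 218, 1, 1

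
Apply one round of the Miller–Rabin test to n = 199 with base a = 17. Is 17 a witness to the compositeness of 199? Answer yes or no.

no

n − 1 = 198 = 2^1 · 99, so s = 1 and d = 99.
x_0 = 17^99 mod 199 = 198.
x_0 = 198 ≡ −1, so 17 is not a witness.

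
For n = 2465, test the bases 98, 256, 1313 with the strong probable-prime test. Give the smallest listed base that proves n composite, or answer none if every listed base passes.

none

n − 1 = 2464 = 2^5 · 77, so s = 5 and d = 77.
Base 98: x_0 = 98^77 mod 2465 = 2308. x_0 is neither 1 nor 2464, so continue squaring. x_1 = 2308^2 mod 2465 = 2464. x_1 ≡ −1, so 98 is not a witness.
Base 256: x_0 = 256^77 mod 2465 = 1. x_0 = 1, so 256 is not a witness.
Base 1313: x_0 = 1313^77 mod 2465 = 1143. x_0 is neither 1 nor 2464, so continue squaring. x_1 = 1143^2 mod 2465 = 2464. x_1 ≡ −1, so 1313 is not a witness.
No listed base is a witness for 2465.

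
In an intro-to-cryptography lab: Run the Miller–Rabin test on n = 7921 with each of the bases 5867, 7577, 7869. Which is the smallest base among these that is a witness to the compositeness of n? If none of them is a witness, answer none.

n − 1 = 7920 = 2^4 · 495, so s = 4 and d = 495.
Base 5867: x_0 = 5867^495 mod 7921 = 927. x_0 is neither 1 nor 7920, so continue squaring. x_1 = 927^2 mod 7921 = 3861. x_2 = 3861^2 mod 7921 = 7920. x_2 ≡ −1, so 5867 is not a witness.
Base 7577: x_0 = 7577^495 mod 7921 = 6282. x_0 is neither 1 nor 7920, so continue squaring. x_1 = 6282^2 mod 7921 = 1102. x_2 = 1102^2 mod 7921 = 2491. x_3 = 2491^2 mod 7921 = 2938. Reached i = s−1 = 3 without hitting −1: 7577 is a Miller–Rabin witness and 7921 is composite.
Base 7869: x_0 = 7869^495 mod 7921 = 2035. x_0 is neither 1 nor 7920, so continue squaring. x_1 = 2035^2 mod 7921 = 6463. x_2 = 6463^2 mod 7921 = 2936. x_3 = 2936^2 mod 7921 = 2048. Reached i = s−1 = 3 without hitting −1: 7869 is a Miller–Rabin witness and 7921 is composite.
The smallest witness among the given bases is 7577.

7577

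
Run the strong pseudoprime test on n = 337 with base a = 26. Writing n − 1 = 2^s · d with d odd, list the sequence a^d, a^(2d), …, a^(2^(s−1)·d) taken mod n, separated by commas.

n − 1 = 336 = 2^4 · 21, so s = 4 and d = 21.
x_0 = 26^21 mod 337 = 1.
x_1 = 1^2 mod 337 = 1.
x_2 = 1^2 mod 337 = 1.
x_3 = 1^2 mod 337 = 1.

1, 1, 1, 1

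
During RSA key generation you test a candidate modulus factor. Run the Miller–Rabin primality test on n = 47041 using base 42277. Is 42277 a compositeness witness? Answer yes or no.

no

n − 1 = 47040 = 2^6 · 735, so s = 6 and d = 735.
x_0 = 42277^735 mod 47041 = 4118.
x_0 is neither 1 nor 47040, so continue squaring.
x_1 = 4118^2 mod 47041 = 23164.
x_2 = 23164^2 mod 47041 = 21250.
x_3 = 21250^2 mod 47041 = 15941.
x_4 = 15941^2 mod 47041 = 47040.
x_4 ≡ −1, so 42277 is not a witness.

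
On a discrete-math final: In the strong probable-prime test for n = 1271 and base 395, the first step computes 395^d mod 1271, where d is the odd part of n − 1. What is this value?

1022

n − 1 = 1270 = 2^1 · 635, so s = 1 and d = 635.
395^635 mod 1271 = 1022.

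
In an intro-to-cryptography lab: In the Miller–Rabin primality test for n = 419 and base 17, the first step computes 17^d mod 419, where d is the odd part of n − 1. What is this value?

n − 1 = 418 = 2^1 · 209, so s = 1 and d = 209.
By repeated squaring, 17^209 ≡ 418 (mod 419).

418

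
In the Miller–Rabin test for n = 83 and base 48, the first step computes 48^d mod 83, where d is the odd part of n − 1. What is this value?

n − 1 = 82 = 2^1 · 41, so s = 1 and d = 41.
Repeated squaring mod 83: 48^1 ≡ 48, 48^2 ≡ 63, 48^4 ≡ 68, 48^8 ≡ 59, 48^16 ≡ 78, 48^32 ≡ 25.
41 = 32 + 8 + 1, so 48^41 ≡ 25·59·48 ≡ 1 (mod 83).

1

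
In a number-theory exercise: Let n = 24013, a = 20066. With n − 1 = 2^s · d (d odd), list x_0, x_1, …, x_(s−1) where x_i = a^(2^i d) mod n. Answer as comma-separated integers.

1592, 13099

n − 1 = 24012 = 2^2 · 6003, so s = 2 and d = 6003.
x_0 = 20066^6003 mod 24013 = 1592.
x_1 = 1592^2 mod 24013 = 13099.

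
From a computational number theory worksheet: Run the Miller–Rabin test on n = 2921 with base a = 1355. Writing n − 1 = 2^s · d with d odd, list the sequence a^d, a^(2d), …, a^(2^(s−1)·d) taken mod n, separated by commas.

1997, 844, 2533

n − 1 = 2920 = 2^3 · 365, so s = 3 and d = 365.
x_0 = 1355^365 mod 2921 = 1997.
x_1 = 1997^2 mod 2921 = 844.
x_2 = 844^2 mod 2921 = 2533.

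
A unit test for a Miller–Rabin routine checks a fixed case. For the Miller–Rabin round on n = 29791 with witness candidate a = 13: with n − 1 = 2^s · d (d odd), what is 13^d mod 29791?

24551

n − 1 = 29790 = 2^1 · 14895, so s = 1 and d = 14895.
13^14895 mod 29791 = 24551.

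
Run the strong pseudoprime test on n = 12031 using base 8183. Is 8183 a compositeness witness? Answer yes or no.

yes

n − 1 = 12030 = 2^1 · 6015, so s = 1 and d = 6015.
x_0 = 8183^6015 mod 12031 = 11171.
x_0 ∉ {1, 12030} and s = 1, so 8183 is a Miller–Rabin witness and 12031 is composite.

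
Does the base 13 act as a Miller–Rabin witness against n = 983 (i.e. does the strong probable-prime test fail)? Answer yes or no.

no

n − 1 = 982 = 2^1 · 491, so s = 1 and d = 491.
Repeated squaring mod 983: 13^1 ≡ 13, 13^2 ≡ 169, 13^4 ≡ 54, 13^8 ≡ 950, 13^16 ≡ 106, 13^32 ≡ 423, 13^64 ≡ 23, 13^128 ≡ 529, 13^256 ≡ 669.
491 = 256 + 128 + 64 + 32 + 8 + 2 + 1, so 13^491 ≡ 669·529·23·423·950·169·13 ≡ 982 (mod 983).
x_0 = 13^491 mod 983 = 982.
x_0 = 982 ≡ −1, so 13 is not a witness.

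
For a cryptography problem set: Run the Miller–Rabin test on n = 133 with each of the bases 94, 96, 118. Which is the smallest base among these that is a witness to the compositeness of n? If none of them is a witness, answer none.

n − 1 = 132 = 2^2 · 33, so s = 2 and d = 33.
Base 94: x_0 = 94^33 mod 133 = 132. x_0 = 132 ≡ −1, so 94 is not a witness.
Base 96: x_0 = 96^33 mod 133 = 20. x_0 is neither 1 nor 132, so continue squaring. x_1 = 20^2 mod 133 = 1. x_1 = 1 but x_0 ≠ ±1, a nontrivial square root of 1 — 96 is a witness and 133 is composite.
Base 118: x_0 = 118^33 mod 133 = 125. x_0 is neither 1 nor 132, so continue squaring. x_1 = 125^2 mod 133 = 64. Reached i = s−1 = 1 without hitting −1: 118 is a Miller–Rabin witness and 133 is composite.
The smallest witness among the given bases is 96.

96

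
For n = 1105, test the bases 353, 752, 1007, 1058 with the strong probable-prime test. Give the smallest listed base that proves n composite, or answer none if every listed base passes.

n − 1 = 1104 = 2^4 · 69, so s = 4 and d = 69.
Base 353: x_0 = 353^69 mod 1105 = 863. x_0 is neither 1 nor 1104, so continue squaring. x_1 = 863^2 mod 1105 = 1104. x_1 ≡ −1, so 353 is not a witness.
Base 752: x_0 = 752^69 mod 1105 = 242. x_0 is neither 1 nor 1104, so continue squaring. x_1 = 242^2 mod 1105 = 1104. x_1 ≡ −1, so 752 is not a witness.
Base 1007: x_0 = 1007^69 mod 1105 = 837. x_0 is neither 1 nor 1104, so continue squaring. x_1 = 837^2 mod 1105 = 1104. x_1 ≡ −1, so 1007 is not a witness.
Base 1058: x_0 = 1058^69 mod 1105 = 1058. x_0 is neither 1 nor 1104, so continue squaring. x_1 = 1058^2 mod 1105 = 1104. x_1 ≡ −1, so 1058 is not a witness.
No listed base is a witness for 1105.

none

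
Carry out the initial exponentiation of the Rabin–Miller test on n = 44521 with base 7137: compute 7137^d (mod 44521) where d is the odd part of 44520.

10760

n − 1 = 44520 = 2^3 · 5565, so s = 3 and d = 5565.
Repeated squaring mod 44521: 7137^1 ≡ 7137, 7137^2 ≡ 4745, 7137^4 ≡ 31920, 7137^8 ≡ 23315, 7137^16 ≡ 32336, 7137^32 ≡ 41211, 7137^64 ≡ 3934, 7137^128 ≡ 27569, 7137^256 ≡ 31770, 7137^512 ≡ 41830, 7137^1024 ≡ 29079, 7137^2048 ≡ 888, 7137^4096 ≡ 31687.
5565 = 4096 + 1024 + 256 + 128 + 32 + 16 + 8 + 4 + 1, so 7137^5565 ≡ 31687·29079·31770·27569·41211·32336·23315·31920·7137 ≡ 10760 (mod 44521).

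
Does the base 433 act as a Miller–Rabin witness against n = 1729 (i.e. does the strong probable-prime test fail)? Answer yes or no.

no

n − 1 = 1728 = 2^6 · 27, so s = 6 and d = 27.
Repeated squaring mod 1729: 433^1 ≡ 433, 433^2 ≡ 757, 433^4 ≡ 750, 433^8 ≡ 575, 433^16 ≡ 386.
27 = 16 + 8 + 2 + 1, so 433^27 ≡ 386·575·757·433 ≡ 1728 (mod 1729).
x_0 = 433^27 mod 1729 = 1728.
x_0 = 1728 ≡ −1, so 433 is not a witness.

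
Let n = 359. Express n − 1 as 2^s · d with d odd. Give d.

Halving: 358 → 179; 179 is odd.
So 358 = 2^1 · 179.

179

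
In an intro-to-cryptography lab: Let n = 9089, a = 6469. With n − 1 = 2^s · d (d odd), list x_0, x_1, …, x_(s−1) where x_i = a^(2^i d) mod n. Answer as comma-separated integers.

6347, 1961, 874, 400, 5487, 4401, 142

n − 1 = 9088 = 2^7 · 71, so s = 7 and d = 71.
x_0 = 6469^71 mod 9089 = 6347.
x_1 = 6347^2 mod 9089 = 1961.
x_2 = 1961^2 mod 9089 = 874.
x_3 = 874^2 mod 9089 = 400.
x_4 = 400^2 mod 9089 = 5487.
x_5 = 5487^2 mod 9089 = 4401.
x_6 = 4401^2 mod 9089 = 142.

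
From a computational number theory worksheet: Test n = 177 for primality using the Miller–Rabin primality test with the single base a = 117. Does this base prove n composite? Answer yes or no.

n − 1 = 176 = 2^4 · 11, so s = 4 and d = 11.
x_0 = 117^11 mod 177 = 117.
x_0 is neither 1 nor 176, so continue squaring.
x_1 = 117^2 mod 177 = 60.
x_2 = 60^2 mod 177 = 60.
x_3 = 60^2 mod 177 = 60.
Reached i = s−1 = 3 without hitting −1: 117 is a Miller–Rabin witness and 177 is composite.

yes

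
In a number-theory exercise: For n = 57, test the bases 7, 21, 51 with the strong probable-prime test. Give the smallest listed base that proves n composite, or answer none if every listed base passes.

7

n − 1 = 56 = 2^3 · 7, so s = 3 and d = 7.
Base 7: x_0 = 7^7 mod 57 = 7. x_0 is neither 1 nor 56, so continue squaring. x_1 = 7^2 mod 57 = 49. x_2 = 49^2 mod 57 = 7. Reached i = s−1 = 2 without hitting −1: 7 is a Miller–Rabin witness and 57 is composite.
Base 21: x_0 = 21^7 mod 57 = 33. x_0 is neither 1 nor 56, so continue squaring. x_1 = 33^2 mod 57 = 6. x_2 = 6^2 mod 57 = 36. Reached i = s−1 = 2 without hitting −1: 21 is a Miller–Rabin witness and 57 is composite.
Base 51: x_0 = 51^7 mod 57 = 48. x_0 is neither 1 nor 56, so continue squaring. x_1 = 48^2 mod 57 = 24. x_2 = 24^2 mod 57 = 6. Reached i = s−1 = 2 without hitting −1: 51 is a Miller–Rabin witness and 57 is composite.
The smallest witness among the given bases is 7.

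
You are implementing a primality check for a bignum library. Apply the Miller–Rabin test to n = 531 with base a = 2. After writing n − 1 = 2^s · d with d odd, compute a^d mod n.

n − 1 = 530 = 2^1 · 265, so s = 1 and d = 265.
Repeated squaring mod 531: 2^1 ≡ 2, 2^2 ≡ 4, 2^4 ≡ 16, 2^8 ≡ 256, 2^16 ≡ 223, 2^32 ≡ 346, 2^64 ≡ 241, 2^128 ≡ 202, 2^256 ≡ 448.
265 = 256 + 8 + 1, so 2^265 ≡ 448·256·2 ≡ 515 (mod 531).

515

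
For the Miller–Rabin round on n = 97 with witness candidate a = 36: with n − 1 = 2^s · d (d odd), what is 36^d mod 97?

96

n − 1 = 96 = 2^5 · 3, so s = 5 and d = 3.
36^3 mod 97 = 96.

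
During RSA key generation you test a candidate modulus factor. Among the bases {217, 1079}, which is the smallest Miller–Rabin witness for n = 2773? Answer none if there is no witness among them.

n − 1 = 2772 = 2^2 · 693, so s = 2 and d = 693.
Base 217: x_0 = 217^693 mod 2773 = 2769. x_0 is neither 1 nor 2772, so continue squaring. x_1 = 2769^2 mod 2773 = 16. Reached i = s−1 = 1 without hitting −1: 217 is a Miller–Rabin witness and 2773 is composite.
Base 1079: x_0 = 1079^693 mod 2773 = 697. x_0 is neither 1 nor 2772, so continue squaring. x_1 = 697^2 mod 2773 = 534. Reached i = s−1 = 1 without hitting −1: 1079 is a Miller–Rabin witness and 2773 is composite.
The smallest witness among the given bases is 217.

217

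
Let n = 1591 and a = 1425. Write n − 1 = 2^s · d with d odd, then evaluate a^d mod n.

1420

n − 1 = 1590 = 2^1 · 795, so s = 1 and d = 795.
1425^795 mod 1591 = 1420.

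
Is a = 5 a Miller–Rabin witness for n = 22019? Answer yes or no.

yes

n − 1 = 22018 = 2^1 · 11009, so s = 1 and d = 11009.
Repeated squaring mod 22019: 5^1 ≡ 5, 5^2 ≡ 25, 5^4 ≡ 625, 5^8 ≡ 16302, 5^16 ≡ 7893, 5^32 ≡ 7698, 5^64 ≡ 6075, 5^128 ≡ 1781, 5^256 ≡ 1225, 5^512 ≡ 3333, 5^1024 ≡ 11313, 5^2048 ≡ 9541, 5^4096 ≡ 4135, 5^8192 ≡ 11481.
11009 = 8192 + 2048 + 512 + 256 + 1, so 5^11009 ≡ 11481·9541·3333·1225·5 ≡ 5543 (mod 22019).
x_0 = 5^11009 mod 22019 = 5543.
x_0 ∉ {1, 22018} and s = 1, so 5 is a Miller–Rabin witness and 22019 is composite.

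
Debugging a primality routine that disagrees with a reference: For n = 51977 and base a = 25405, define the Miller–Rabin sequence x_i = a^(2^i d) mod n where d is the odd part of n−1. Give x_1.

n − 1 = 51976 = 2^3 · 6497, so s = 3 and d = 6497.
Repeated squaring mod 51977: 25405^1 ≡ 25405, 25405^2 ≡ 15616, 25405^4 ≡ 35349, 25405^8 ≡ 24721, 25405^16 ≡ 34252, 25405^32 ≡ 26637, 25405^64 ≡ 43719, 25405^128 ≡ 740, 25405^256 ≡ 27830, 25405^512 ≡ 51600, 25405^1024 ≡ 38175, 25405^2048 ≡ 51476, 25405^4096 ≡ 43093.
6497 = 4096 + 2048 + 256 + 64 + 32 + 1, so 25405^6497 ≡ 43093·51476·27830·43719·26637·25405 ≡ 17639 (mod 51977).
x_0 = 17639.
x_1 = 17639^2 mod 51977 = 51976.

51976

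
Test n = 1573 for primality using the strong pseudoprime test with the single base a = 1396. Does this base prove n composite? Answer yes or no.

yes

n − 1 = 1572 = 2^2 · 393, so s = 2 and d = 393.
x_0 = 1396^393 mod 1573 = 1253.
x_0 is neither 1 nor 1572, so continue squaring.
x_1 = 1253^2 mod 1573 = 155.
Reached i = s−1 = 1 without hitting −1: 1396 is a Miller–Rabin witness and 1573 is composite.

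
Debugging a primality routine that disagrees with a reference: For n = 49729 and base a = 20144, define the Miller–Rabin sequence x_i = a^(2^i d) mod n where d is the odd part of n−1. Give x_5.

18956

n − 1 = 49728 = 2^6 · 777, so s = 6 and d = 777.
x_0 = 20144^777 mod 49729 = 33228.
x_1 = 33228^2 mod 49729 = 16726.
x_2 = 16726^2 mod 49729 = 33451.
x_3 = 33451^2 mod 49729 = 17172.
x_4 = 17172^2 mod 49729 = 34343.
x_5 = 34343^2 mod 49729 = 18956.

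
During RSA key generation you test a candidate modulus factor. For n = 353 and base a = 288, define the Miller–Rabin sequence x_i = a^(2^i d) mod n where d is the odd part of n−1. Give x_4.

n − 1 = 352 = 2^5 · 11, so s = 5 and d = 11.
x_0 = 288^11 mod 353 = 100.
x_1 = 100^2 mod 353 = 116.
x_2 = 116^2 mod 353 = 42.
x_3 = 42^2 mod 353 = 352.
x_4 = 352^2 mod 353 = 1.

1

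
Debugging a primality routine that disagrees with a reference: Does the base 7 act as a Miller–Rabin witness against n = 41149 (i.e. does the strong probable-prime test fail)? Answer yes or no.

n − 1 = 41148 = 2^2 · 10287, so s = 2 and d = 10287.
x_0 = 7^10287 mod 41149 = 1745.
x_0 is neither 1 nor 41148, so continue squaring.
x_1 = 1745^2 mod 41149 = 41148.
x_1 ≡ −1, so 7 is not a witness.

no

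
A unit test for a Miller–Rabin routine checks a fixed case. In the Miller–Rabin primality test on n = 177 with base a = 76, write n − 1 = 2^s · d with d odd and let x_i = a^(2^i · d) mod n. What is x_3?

76

n − 1 = 176 = 2^4 · 11, so s = 4 and d = 11.
x_0 = 76^11 mod 177 = 145.
x_1 = 145^2 mod 177 = 139.
x_2 = 139^2 mod 177 = 28.
x_3 = 28^2 mod 177 = 76.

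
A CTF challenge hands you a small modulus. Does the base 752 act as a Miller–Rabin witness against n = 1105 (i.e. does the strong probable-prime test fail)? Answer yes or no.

no

n − 1 = 1104 = 2^4 · 69, so s = 4 and d = 69.
x_0 = 752^69 mod 1105 = 242.
x_0 is neither 1 nor 1104, so continue squaring.
x_1 = 242^2 mod 1105 = 1104.
x_1 ≡ −1, so 752 is not a witness.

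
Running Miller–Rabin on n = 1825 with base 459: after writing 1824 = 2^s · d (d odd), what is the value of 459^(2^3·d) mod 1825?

366

n − 1 = 1824 = 2^5 · 57, so s = 5 and d = 57.
Repeated squaring mod 1825: 459^1 ≡ 459, 459^2 ≡ 806, 459^4 ≡ 1761, 459^8 ≡ 446, 459^16 ≡ 1816, 459^32 ≡ 81.
57 = 32 + 16 + 8 + 1, so 459^57 ≡ 81·1816·446·459 ≡ 1044 (mod 1825).
x_0 = 1044.
x_1 = 1044^2 mod 1825 = 411.
x_2 = 411^2 mod 1825 = 1021.
x_3 = 1021^2 mod 1825 = 366.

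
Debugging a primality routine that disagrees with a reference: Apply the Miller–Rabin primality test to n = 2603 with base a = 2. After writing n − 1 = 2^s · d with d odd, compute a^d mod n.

n − 1 = 2602 = 2^1 · 1301, so s = 1 and d = 1301.
Repeated squaring mod 2603: 2^1 ≡ 2, 2^2 ≡ 4, 2^4 ≡ 16, 2^8 ≡ 256, 2^16 ≡ 461, 2^32 ≡ 1678, 2^64 ≡ 1841, 2^128 ≡ 175, 2^256 ≡ 1992, 2^512 ≡ 1092, 2^1024 ≡ 290.
1301 = 1024 + 256 + 16 + 4 + 1, so 2^1301 ≡ 290·1992·461·16·2 ≡ 2293 (mod 2603).

2293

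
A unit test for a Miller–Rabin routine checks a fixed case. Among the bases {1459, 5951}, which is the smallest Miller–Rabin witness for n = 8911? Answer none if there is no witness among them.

none

n − 1 = 8910 = 2^1 · 4455, so s = 1 and d = 4455.
Base 1459: x_0 = 1459^4455 mod 8911 = 8910. x_0 = 8910 ≡ −1, so 1459 is not a witness.
Base 5951: x_0 = 5951^4455 mod 8911 = 1. x_0 = 1, so 5951 is not a witness.
No listed base is a witness for 8911.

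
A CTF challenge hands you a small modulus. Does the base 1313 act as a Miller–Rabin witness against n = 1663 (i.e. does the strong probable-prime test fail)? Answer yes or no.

no

n − 1 = 1662 = 2^1 · 831, so s = 1 and d = 831.
x_0 = 1313^831 mod 1663 = 1.
x_0 = 1, so 1313 is not a witness.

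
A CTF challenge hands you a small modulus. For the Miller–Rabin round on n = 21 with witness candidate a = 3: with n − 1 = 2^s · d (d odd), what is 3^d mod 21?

12

n − 1 = 20 = 2^2 · 5, so s = 2 and d = 5.
3^5 mod 21 = 12.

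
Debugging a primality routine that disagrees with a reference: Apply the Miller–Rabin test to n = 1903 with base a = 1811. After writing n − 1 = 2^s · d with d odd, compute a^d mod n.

887

n − 1 = 1902 = 2^1 · 951, so s = 1 and d = 951.
1811^951 mod 1903 = 887.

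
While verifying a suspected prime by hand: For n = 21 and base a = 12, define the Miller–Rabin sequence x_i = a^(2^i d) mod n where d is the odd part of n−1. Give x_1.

9

n − 1 = 20 = 2^2 · 5, so s = 2 and d = 5.
x_0 = 12^5 mod 21 = 3.
x_1 = 3^2 mod 21 = 9.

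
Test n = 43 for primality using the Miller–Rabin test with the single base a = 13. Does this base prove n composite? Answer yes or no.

n − 1 = 42 = 2^1 · 21, so s = 1 and d = 21.
x_0 = 13^21 mod 43 = 1.
x_0 = 1, so 13 is not a witness.

no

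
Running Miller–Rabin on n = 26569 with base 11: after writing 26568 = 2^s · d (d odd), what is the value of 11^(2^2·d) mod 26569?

19887

n − 1 = 26568 = 2^3 · 3321, so s = 3 and d = 3321.
x_0 = 11^3321 mod 26569 = 8312.
x_1 = 8312^2 mod 26569 = 9944.
x_2 = 9944^2 mod 26569 = 19887.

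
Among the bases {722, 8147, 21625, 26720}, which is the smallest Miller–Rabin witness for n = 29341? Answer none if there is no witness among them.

n − 1 = 29340 = 2^2 · 7335, so s = 2 and d = 7335.
Base 722: x_0 = 722^7335 mod 29341 = 13980. x_0 is neither 1 nor 29340, so continue squaring. x_1 = 13980^2 mod 29341 = 29340. x_1 ≡ −1, so 722 is not a witness.
Base 8147: x_0 = 8147^7335 mod 29341 = 1. x_0 = 1, so 8147 is not a witness.
Base 21625: x_0 = 21625^7335 mod 29341 = 7431. x_0 is neither 1 nor 29340, so continue squaring. x_1 = 7431^2 mod 29341 = 29340. x_1 ≡ −1, so 21625 is not a witness.
Base 26720: x_0 = 26720^7335 mod 29341 = 18494. x_0 is neither 1 nor 29340, so continue squaring. x_1 = 18494^2 mod 29341 = 29340. x_1 ≡ −1, so 26720 is not a witness.
No listed base is a witness for 29341.

none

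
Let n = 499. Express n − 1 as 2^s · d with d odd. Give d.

Halving: 498 → 249; 249 is odd.
So 498 = 2^1 · 249.

249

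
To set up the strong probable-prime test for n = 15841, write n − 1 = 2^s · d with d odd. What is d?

Halving: 15840 → 7920 → 3960 → 1980 → 990 → 495; 495 is odd.
So 15840 = 2^5 · 495.

495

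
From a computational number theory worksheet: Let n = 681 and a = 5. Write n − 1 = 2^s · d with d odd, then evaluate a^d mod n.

n − 1 = 680 = 2^3 · 85, so s = 3 and d = 85.
5^85 mod 681 = 542.

542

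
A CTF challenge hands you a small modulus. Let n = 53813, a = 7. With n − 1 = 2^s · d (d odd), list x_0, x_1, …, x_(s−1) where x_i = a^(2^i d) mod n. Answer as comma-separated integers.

n − 1 = 53812 = 2^2 · 13453, so s = 2 and d = 13453.
x_0 = 7^13453 mod 53813 = 53812.
x_1 = 53812^2 mod 53813 = 1.

53812, 1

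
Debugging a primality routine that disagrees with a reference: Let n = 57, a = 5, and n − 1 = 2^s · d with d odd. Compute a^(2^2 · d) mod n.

43

n − 1 = 56 = 2^3 · 7, so s = 3 and d = 7.
x_0 = 5^7 mod 57 = 35.
x_1 = 35^2 mod 57 = 28.
x_2 = 28^2 mod 57 = 43.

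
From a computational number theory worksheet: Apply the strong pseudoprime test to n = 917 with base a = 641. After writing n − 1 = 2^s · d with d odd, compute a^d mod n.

151

n − 1 = 916 = 2^2 · 229, so s = 2 and d = 229.
By repeated squaring, 641^229 ≡ 151 (mod 917).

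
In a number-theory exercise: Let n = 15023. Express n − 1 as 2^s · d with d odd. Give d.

7511

Halving: 15022 → 7511; 7511 is odd.
So 15022 = 2^1 · 7511.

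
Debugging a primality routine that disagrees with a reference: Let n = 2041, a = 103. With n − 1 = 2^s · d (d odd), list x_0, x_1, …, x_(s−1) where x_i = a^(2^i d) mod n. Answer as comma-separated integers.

1806, 118, 1678

n − 1 = 2040 = 2^3 · 255, so s = 3 and d = 255.
x_0 = 103^255 mod 2041 = 1806.
x_1 = 1806^2 mod 2041 = 118.
x_2 = 118^2 mod 2041 = 1678.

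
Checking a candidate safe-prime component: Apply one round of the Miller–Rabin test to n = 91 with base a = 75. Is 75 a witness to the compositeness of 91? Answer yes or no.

no

n − 1 = 90 = 2^1 · 45, so s = 1 and d = 45.
x_0 = 75^45 mod 91 = 90.
x_0 = 90 ≡ −1, so 75 is not a witness.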